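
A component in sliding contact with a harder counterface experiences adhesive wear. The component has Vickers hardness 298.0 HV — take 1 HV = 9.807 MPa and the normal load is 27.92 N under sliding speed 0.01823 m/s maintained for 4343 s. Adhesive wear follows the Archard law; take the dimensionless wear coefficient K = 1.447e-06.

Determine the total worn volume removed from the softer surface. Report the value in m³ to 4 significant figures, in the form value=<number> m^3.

The algebra runs at full float precision. The intermediates are displayed rounded — a single final rounding to 4 significant digits.
Convert: Distance covered L = v·t = 0.01823 m/s × 4343 s = 79.17 m.
Convert: Hardness H = 298.0 HV × 9.807 MPa/HV = 2922 MPa = 2.922e+09 Pa.
Collected in SI base units: W = 27.92 N, H = 2.922e+09 Pa, K = 1.447e-06.
Apply Archard: V = K·W·L/H = 1.447e-06 · 27.92 · 79.17 / 2.922e+09 = 1.094e-12 m³.

value=1.094e-12 m^3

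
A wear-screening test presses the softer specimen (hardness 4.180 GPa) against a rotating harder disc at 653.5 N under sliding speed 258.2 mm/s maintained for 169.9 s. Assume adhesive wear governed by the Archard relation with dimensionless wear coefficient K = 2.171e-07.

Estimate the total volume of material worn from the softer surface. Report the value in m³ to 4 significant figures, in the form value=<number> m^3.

The computation maintains full float precision, and the intermediates appear rounded, and a lone final rounding, at 4 significant figures.
Sliding speed v = 258.2 mm/s = 0.2582 m/s. The distance L = v·t = 0.2582 m/s × 169.9 s = 43.87 m.
Hardness H = 4.180 GPa = 4.180e+09 Pa.
Restated in SI base units: W = 653.5 N, H = 4.180e+09 Pa, K = 2.171e-07.
Archard relation: V = K·W·L/H = 2.171e-07 · 653.5 · 43.87 / 4.180e+09 = 1.489e-12 m³.

value=1.489e-12 m^3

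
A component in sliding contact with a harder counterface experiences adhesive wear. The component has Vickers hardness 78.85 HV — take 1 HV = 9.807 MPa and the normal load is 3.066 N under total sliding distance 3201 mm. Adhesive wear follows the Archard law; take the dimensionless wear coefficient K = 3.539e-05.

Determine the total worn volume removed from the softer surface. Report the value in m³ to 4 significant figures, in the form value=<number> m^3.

All arithmetic holds exact precision — the intermediates are shown rounded — a single final rounding: 4 significant digits.
Distance L = 3201 mm = 3.201 m.
Hardness H = 78.85 HV × 9.807 MPa/HV = 773.3 MPa = 7.733e+08 Pa.
As SI base values: W = 3.066 N, H = 7.733e+08 Pa, K = 3.539e-05.
By Archard's law, V = K·W·L/H = 3.539e-05 · 3.066 · 3.201 / 7.733e+08 = 4.492e-13 m³.

value=4.492e-13 m^3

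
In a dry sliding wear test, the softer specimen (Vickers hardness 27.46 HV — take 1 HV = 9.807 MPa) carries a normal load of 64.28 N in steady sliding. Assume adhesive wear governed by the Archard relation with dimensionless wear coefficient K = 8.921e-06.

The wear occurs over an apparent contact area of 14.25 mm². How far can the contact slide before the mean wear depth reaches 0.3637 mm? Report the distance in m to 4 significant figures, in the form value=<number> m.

value=2434 m

The intermediates are displayed rounded. The algebra runs at full precision — rounded once at the end: four significant figures.
Hardness H = 27.46 HV × 9.807 MPa/HV = 269.3 MPa = 2.693e+08 Pa.
Contact area A = 14.25 mm² = 1.425e-05 m².
Depth limit h_lim = 0.3637 mm = 3.637e-04 m.
Working in SI base units: W = 64.28 N, H = 2.693e+08 Pa, K = 8.921e-06.
Limit volume V_lim = h_lim·A = 3.637e-04 · 1.425e-05 = 5.183e-09 m³.
So the life L = V_lim·H/(K·W) = 5.183e-09 · 2.693e+08 / (8.921e-06 · 64.28) = 2434 m.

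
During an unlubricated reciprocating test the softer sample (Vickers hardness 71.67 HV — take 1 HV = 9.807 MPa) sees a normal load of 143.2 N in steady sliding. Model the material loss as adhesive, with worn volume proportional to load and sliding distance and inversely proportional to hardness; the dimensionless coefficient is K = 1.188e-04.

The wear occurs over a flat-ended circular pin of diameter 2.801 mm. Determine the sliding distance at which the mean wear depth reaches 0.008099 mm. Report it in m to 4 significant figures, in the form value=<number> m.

value=2.062 m

The intermediates are printed rounded — the computation holds full precision. Rounded just once to 4 significant figures.
Hardness H = 71.67 HV × 9.807 MPa/HV = 702.9 MPa = 7.029e+08 Pa.
Pin diameter d = 2.801 mm = 0.002801 m. Contact area A = π·d²/4 = π·(0.002801 m)²/4 = 6.162e-06 m².
Depth limit h_lim = 0.008099 mm = 8.099e-06 m.
In SI base units, W = 143.2 N, H = 7.029e+08 Pa, K = 1.188e-04.
At the depth limit, V_lim = h_lim·A = 8.099e-06 · 6.162e-06 = 4.991e-11 m³.
Sliding life L = V_lim·H/(K·W) = 4.991e-11 · 7.029e+08 / (1.188e-04 · 143.2) = 2.062 m.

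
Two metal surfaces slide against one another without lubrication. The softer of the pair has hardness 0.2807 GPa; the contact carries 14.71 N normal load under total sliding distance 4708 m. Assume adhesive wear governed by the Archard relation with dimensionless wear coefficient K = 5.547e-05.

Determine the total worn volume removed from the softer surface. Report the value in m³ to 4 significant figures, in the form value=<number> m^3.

value=1.369e-08 m^3

Intermediate values appear rounded — the algebra carries exact precision. Rounded just once: four significant figures.
Convert: Hardness H = 0.2807 GPa = 2.807e+08 Pa.
Restated in SI base units: W = 14.71 N, H = 2.807e+08 Pa, K = 5.547e-05.
Worn volume V = K·W·L/H = 5.547e-05 · 14.71 · 4708 / 2.807e+08 = 1.369e-08 m³.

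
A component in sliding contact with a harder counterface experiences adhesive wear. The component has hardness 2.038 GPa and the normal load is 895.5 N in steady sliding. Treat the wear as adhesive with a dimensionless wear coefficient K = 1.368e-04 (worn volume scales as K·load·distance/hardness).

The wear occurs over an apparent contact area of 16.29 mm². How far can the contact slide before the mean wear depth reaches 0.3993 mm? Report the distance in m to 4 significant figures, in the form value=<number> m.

value=108.2 m

Intermediate values are printed rounded; each operation maintains exact precision; one final rounding to four significant digits.
Convert: Hardness H = 2.038 GPa = 2.038e+09 Pa.
Convert: Contact area A = 16.29 mm² = 1.629e-05 m².
Convert: Depth limit h_lim = 0.3993 mm = 3.993e-04 m.
Restated in SI base units: W = 895.5 N, H = 2.038e+09 Pa, K = 1.368e-04.
Limit volume V_lim = h_lim·A = 3.993e-04 · 1.629e-05 = 6.505e-09 m³.
Life L = V_lim·H/(K·W) = 6.505e-09 · 2.038e+09 / (1.368e-04 · 895.5) = 108.2 m.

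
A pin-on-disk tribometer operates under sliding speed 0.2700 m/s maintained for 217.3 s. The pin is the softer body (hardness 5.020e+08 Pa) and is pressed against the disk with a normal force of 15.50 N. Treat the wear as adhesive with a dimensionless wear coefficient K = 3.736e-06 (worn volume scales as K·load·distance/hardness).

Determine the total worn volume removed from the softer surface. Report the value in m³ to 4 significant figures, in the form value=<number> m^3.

The computation carries full precision. The intermediates are printed rounded; one final rounding, at 4 significant figures.
Distance covered L = v·t = 0.2700 m/s × 217.3 s = 58.67 m.
Restated in SI base units: W = 15.50 N, H = 5.020e+08 Pa, K = 3.736e-06.
Volume removed: V = K·W·L/H = 3.736e-06 · 15.50 · 58.67 / 5.020e+08 = 6.768e-12 m³.

value=6.768e-12 m^3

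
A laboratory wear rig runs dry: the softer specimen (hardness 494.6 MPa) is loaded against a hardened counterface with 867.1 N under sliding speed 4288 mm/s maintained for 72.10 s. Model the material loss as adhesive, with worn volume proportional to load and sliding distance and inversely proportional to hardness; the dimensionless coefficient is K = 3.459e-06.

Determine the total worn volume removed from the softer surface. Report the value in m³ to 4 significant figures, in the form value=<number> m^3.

value=1.875e-09 m^3

All arithmetic maintains full float precision; intermediates are printed rounded; a single final rounding: four significant digits.
Sliding speed v = 4288 mm/s = 4.288 m/s. Path length L = v·t = 4.288 m/s × 72.10 s = 309.2 m.
Hardness H = 494.6 MPa = 4.946e+08 Pa.
In SI base units: W = 867.1 N, H = 4.946e+08 Pa, K = 3.459e-06.
Archard volume V = K·W·L/H = 3.459e-06 · 867.1 · 309.2 / 4.946e+08 = 1.875e-09 m³.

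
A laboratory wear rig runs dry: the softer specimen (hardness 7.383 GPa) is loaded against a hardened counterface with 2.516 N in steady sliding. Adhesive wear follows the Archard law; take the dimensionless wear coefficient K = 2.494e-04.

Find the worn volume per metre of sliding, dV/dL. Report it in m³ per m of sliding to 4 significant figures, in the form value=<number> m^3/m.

value=8.499e-14 m^3/m

All arithmetic carries exact precision, and intermediate values appear rounded. Rounded once at the end to four significant digits.
Hardness H = 7.383 GPa = 7.383e+09 Pa.
In SI base units, W = 2.516 N, H = 7.383e+09 Pa, K = 2.494e-04.
Wear rate dV/dL = K·W/H: 2.494e-04 · 2.516 / 7.383e+09 = 8.499e-14 m³/m.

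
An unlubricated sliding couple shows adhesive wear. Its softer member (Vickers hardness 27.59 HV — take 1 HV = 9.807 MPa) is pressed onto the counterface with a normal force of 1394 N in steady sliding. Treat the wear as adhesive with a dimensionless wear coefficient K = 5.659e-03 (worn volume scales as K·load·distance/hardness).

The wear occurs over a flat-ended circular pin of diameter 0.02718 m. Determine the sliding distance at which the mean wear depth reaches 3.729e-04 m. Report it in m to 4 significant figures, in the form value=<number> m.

value=7.421 m

Intermediate values are printed rounded — each operation holds exact precision, and rounded once at the end, at four significant figures.
Convert: Hardness H = 27.59 HV × 9.807 MPa/HV = 270.6 MPa = 2.706e+08 Pa.
Convert: Contact area A = π·d²/4 = π·(0.02718 m)²/4 = 5.802e-04 m².
Collected in SI base units: W = 1394 N, H = 2.706e+08 Pa, K = 5.659e-03.
Limit volume V_lim = h_lim·A = 3.729e-04 · 5.802e-04 = 2.164e-07 m³.
Thus life L = V_lim·H/(K·W) = 2.164e-07 · 2.706e+08 / (5.659e-03 · 1394) = 7.421 m.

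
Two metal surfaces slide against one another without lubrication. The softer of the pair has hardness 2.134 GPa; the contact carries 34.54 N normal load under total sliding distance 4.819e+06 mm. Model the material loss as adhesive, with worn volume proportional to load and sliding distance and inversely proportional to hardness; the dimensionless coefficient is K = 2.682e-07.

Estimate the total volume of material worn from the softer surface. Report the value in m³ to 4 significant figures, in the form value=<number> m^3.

value=2.092e-11 m^3

Each operation runs at full float precision. Displayed values are rounded, and a lone final rounding, at four significant figures.
Convert: Total distance L = 4.819e+06 mm = 4819 m.
Convert: Hardness H = 2.134 GPa = 2.134e+09 Pa.
Expressed in SI base units: W = 34.54 N, H = 2.134e+09 Pa, K = 2.682e-07.
The Archard volume V = K·W·L/H = 2.682e-07 · 34.54 · 4819 / 2.134e+09 = 2.092e-11 m³.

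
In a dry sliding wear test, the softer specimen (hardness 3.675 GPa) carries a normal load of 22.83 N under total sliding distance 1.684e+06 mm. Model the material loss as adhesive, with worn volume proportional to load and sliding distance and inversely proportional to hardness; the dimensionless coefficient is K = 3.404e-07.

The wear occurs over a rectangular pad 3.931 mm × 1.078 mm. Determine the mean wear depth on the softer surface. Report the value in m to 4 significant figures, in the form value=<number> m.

value=8.403e-07 m

Intermediate values are printed rounded — all arithmetic maintains full precision, and one last rounding to four significant figures.
Convert: The distance L = 1.684e+06 mm = 1684 m.
Convert: Hardness H = 3.675 GPa = 3.675e+09 Pa.
Convert: Pad sides 3.931 mm × 1.078 mm = 0.003931 m × 0.001078 m. Contact area A = 0.003931 m × 0.001078 m = 4.238e-06 m².
Restated in SI base units: W = 22.83 N, H = 3.675e+09 Pa, K = 3.404e-07.
Worn volume V = K·W·L/H = 3.404e-07 · 22.83 · 1684 / 3.675e+09 = 3.561e-12 m³.
Mean wear depth h = V/A = 3.561e-12 / 4.238e-06 = 8.403e-07 m.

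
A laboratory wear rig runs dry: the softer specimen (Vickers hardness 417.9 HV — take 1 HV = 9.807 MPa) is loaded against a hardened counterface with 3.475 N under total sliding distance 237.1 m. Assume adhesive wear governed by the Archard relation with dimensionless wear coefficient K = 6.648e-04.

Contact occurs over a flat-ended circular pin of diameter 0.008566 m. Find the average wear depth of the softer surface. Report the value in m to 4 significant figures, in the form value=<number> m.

value=2.319e-06 m

Every step holds full float precision. The intermediates are shown rounded — one last rounding, at 4 significant digits.
Convert: Hardness H = 417.9 HV × 9.807 MPa/HV = 4098 MPa = 4.098e+09 Pa.
Convert: Contact area A = π·d²/4 = π·(0.008566 m)²/4 = 5.763e-05 m².
In SI base units: W = 3.475 N, H = 4.098e+09 Pa, K = 6.648e-04.
Apply Archard: V = K·W·L/H = 6.648e-04 · 3.475 · 237.1 / 4.098e+09 = 1.336e-10 m³.
Mean depth h = V/A = 1.336e-10 / 5.763e-05 = 2.319e-06 m.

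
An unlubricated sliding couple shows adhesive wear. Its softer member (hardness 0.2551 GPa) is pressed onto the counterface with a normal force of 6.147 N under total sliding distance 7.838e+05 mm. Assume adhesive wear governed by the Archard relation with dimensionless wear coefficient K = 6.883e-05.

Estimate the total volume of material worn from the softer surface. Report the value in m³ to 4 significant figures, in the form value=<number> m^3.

All working math holds full float precision, and intermediate values are shown rounded, and rounded once at the end to four significant figures.
Convert: Distance covered L = 7.838e+05 mm = 783.8 m.
Convert: Hardness H = 0.2551 GPa = 2.551e+08 Pa.
In SI base units, W = 6.147 N, H = 2.551e+08 Pa, K = 6.883e-05.
Archard volume V = K·W·L/H = 6.883e-05 · 6.147 · 783.8 / 2.551e+08 = 1.300e-09 m³.

value=1.300e-09 m^3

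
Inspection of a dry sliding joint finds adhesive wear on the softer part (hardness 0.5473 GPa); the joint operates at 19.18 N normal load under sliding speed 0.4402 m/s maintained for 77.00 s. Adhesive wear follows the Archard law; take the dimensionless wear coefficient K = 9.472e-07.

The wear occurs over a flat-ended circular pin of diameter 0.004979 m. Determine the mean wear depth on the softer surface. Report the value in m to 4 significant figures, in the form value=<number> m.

value=5.779e-08 m

Intermediates are printed rounded. All arithmetic runs at exact precision — a lone final rounding to 4 significant digits.
Convert: Distance L = v·t = 0.4402 m/s × 77.00 s = 33.90 m.
Convert: Hardness H = 0.5473 GPa = 5.473e+08 Pa.
Convert: Contact area A = π·d²/4 = π·(0.004979 m)²/4 = 1.947e-05 m².
In SI base units, W = 19.18 N, H = 5.473e+08 Pa, K = 9.472e-07.
Worn volume V = K·W·L/H = 9.472e-07 · 19.18 · 33.90 / 5.473e+08 = 1.125e-12 m³.
Mean wear depth h = V/A = 1.125e-12 / 1.947e-05 = 5.779e-08 m.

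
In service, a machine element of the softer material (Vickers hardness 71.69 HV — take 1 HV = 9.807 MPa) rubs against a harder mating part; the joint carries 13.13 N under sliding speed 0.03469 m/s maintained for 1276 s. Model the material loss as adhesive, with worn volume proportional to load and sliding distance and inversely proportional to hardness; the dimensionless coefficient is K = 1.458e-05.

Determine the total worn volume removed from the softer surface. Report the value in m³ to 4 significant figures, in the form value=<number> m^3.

Each operation carries exact precision. Intermediate values appear rounded. Rounded once at the end, at four significant digits.
Convert: Path length L = v·t = 0.03469 m/s × 1276 s = 44.26 m.
Convert: Hardness H = 71.69 HV × 9.807 MPa/HV = 703.1 MPa = 7.031e+08 Pa.
In SI base units: W = 13.13 N, H = 7.031e+08 Pa, K = 1.458e-05.
Wear volume V = K·W·L/H = 1.458e-05 · 13.13 · 44.26 / 7.031e+08 = 1.205e-11 m³.

value=1.205e-11 m^3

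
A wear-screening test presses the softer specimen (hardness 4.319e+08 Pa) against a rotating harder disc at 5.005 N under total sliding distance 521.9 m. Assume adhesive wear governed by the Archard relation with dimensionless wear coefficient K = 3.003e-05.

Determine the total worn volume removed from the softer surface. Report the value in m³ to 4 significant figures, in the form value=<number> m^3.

value=1.816e-10 m^3

Quoted intermediates are rounded. The algebra runs at full float precision. Rounded once at the end, at four significant figures.
Working in SI base units: W = 5.005 N, H = 4.319e+08 Pa, K = 3.003e-05.
Worn volume V = K·W·L/H = 3.003e-05 · 5.005 · 521.9 / 4.319e+08 = 1.816e-10 m³.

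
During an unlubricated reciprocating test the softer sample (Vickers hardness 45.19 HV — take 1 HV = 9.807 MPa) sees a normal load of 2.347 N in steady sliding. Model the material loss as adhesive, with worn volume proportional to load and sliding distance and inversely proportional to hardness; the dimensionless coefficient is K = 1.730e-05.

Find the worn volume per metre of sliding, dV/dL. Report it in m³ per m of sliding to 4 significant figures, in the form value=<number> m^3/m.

Quoted intermediates are rounded, and the algebra holds exact precision. Rounded just once to 4 significant digits.
Convert: Hardness H = 45.19 HV × 9.807 MPa/HV = 443.2 MPa = 4.432e+08 Pa.
Expressed in SI base units: W = 2.347 N, H = 4.432e+08 Pa, K = 1.730e-05.
Sliding wear rate dV/dL = K·W/H, so: 1.730e-05 · 2.347 / 4.432e+08 = 9.162e-14 m³/m.

value=9.162e-14 m^3/m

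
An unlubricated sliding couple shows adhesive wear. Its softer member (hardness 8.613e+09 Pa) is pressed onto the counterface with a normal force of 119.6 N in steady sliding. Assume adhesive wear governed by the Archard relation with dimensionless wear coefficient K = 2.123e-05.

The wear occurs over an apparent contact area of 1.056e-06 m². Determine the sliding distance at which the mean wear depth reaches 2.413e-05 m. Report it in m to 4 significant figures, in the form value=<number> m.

value=86.44 m

Intermediate values are displayed rounded — all arithmetic holds full precision. Rounded just once: 4 significant digits.
SI base units throughout: W = 119.6 N, H = 8.613e+09 Pa, K = 2.123e-05.
Limit volume V_lim = h_lim·A = 2.413e-05 · 1.056e-06 = 2.548e-11 m³.
So the life L = V_lim·H/(K·W) = 2.548e-11 · 8.613e+09 / (2.123e-05 · 119.6) = 86.44 m.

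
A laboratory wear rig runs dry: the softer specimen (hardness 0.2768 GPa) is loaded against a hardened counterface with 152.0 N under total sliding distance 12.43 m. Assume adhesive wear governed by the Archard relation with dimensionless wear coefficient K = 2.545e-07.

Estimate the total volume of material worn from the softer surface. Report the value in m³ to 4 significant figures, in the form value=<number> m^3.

Intermediate values are shown rounded. The algebra maintains full float precision; a single final rounding, at four significant figures.
Convert: Hardness H = 0.2768 GPa = 2.768e+08 Pa.
As SI base values: W = 152.0 N, H = 2.768e+08 Pa, K = 2.545e-07.
By Archard's law, V = K·W·L/H = 2.545e-07 · 152.0 · 12.43 / 2.768e+08 = 1.737e-12 m³.

value=1.737e-12 m^3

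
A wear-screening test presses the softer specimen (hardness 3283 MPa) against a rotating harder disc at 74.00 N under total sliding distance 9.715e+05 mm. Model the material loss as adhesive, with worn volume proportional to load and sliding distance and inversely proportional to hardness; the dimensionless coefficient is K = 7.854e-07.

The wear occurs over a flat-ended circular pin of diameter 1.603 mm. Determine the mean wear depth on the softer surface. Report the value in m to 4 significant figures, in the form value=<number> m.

Displayed values are rounded. All working math runs at exact precision, and a lone final rounding: 4 significant digits.
Distance covered L = 9.715e+05 mm = 971.5 m.
Hardness H = 3283 MPa = 3.283e+09 Pa.
Pin diameter d = 1.603 mm = 0.001603 m. Contact area A = π·d²/4 = π·(0.001603 m)²/4 = 2.018e-06 m².
Expressed in SI base units: W = 74.00 N, H = 3.283e+09 Pa, K = 7.854e-07.
Wear volume V = K·W·L/H = 7.854e-07 · 74.00 · 971.5 / 3.283e+09 = 1.720e-11 m³.
Depth of wear h = V/A = 1.720e-11 / 2.018e-06 = 8.522e-06 m.

value=8.522e-06 m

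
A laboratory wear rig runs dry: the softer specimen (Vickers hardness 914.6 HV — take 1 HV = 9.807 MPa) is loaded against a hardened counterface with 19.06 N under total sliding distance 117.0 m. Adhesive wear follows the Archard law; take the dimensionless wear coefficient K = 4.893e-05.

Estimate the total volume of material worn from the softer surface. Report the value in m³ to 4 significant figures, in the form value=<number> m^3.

Each operation maintains full precision — the intermediates are printed rounded; a single final rounding, at 4 significant digits.
Convert: Hardness H = 914.6 HV × 9.807 MPa/HV = 8969 MPa = 8.969e+09 Pa.
Expressed in SI base units: W = 19.06 N, H = 8.969e+09 Pa, K = 4.893e-05.
Volume removed: V = K·W·L/H = 4.893e-05 · 19.06 · 117.0 / 8.969e+09 = 1.217e-11 m³.

value=1.217e-11 m^3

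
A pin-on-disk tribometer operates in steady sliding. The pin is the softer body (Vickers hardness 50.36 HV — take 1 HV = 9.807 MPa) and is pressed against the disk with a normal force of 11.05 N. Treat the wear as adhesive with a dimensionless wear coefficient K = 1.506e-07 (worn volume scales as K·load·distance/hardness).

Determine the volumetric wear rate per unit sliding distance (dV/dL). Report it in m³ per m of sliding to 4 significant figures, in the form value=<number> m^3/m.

value=3.369e-15 m^3/m

The intermediates are printed rounded. Every step holds full precision. Rounded just once to four significant digits.
Hardness H = 50.36 HV × 9.807 MPa/HV = 493.9 MPa = 4.939e+08 Pa.
SI base units throughout: W = 11.05 N, H = 4.939e+08 Pa, K = 1.506e-07.
Volumetric rate dV/dL = K·W/H, per unit distance: 1.506e-07 · 11.05 / 4.939e+08 = 3.369e-15 m³/m.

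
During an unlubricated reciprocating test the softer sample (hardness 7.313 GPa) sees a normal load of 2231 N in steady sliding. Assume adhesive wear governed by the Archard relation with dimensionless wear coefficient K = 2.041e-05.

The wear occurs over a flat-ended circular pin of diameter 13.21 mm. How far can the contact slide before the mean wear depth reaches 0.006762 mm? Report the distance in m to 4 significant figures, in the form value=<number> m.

value=148.8 m

Every step keeps full float precision. Displayed values are rounded — one last rounding: four significant digits.
Hardness H = 7.313 GPa = 7.313e+09 Pa.
Pin diameter d = 13.21 mm = 0.01321 m. Contact area A = π·d²/4 = π·(0.01321 m)²/4 = 1.371e-04 m².
Depth limit h_lim = 0.006762 mm = 6.762e-06 m.
Collected in SI base units: W = 2231 N, H = 7.313e+09 Pa, K = 2.041e-05.
Volume at the limit: V_lim = h_lim·A = 6.762e-06 · 1.371e-04 = 9.268e-10 m³.
Thus life L = V_lim·H/(K·W) = 9.268e-10 · 7.313e+09 / (2.041e-05 · 2231) = 148.8 m.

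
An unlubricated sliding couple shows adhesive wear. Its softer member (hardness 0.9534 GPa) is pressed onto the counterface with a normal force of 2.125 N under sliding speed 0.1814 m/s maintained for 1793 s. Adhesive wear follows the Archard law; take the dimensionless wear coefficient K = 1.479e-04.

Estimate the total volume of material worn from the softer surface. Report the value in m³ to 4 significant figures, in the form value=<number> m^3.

Quoted intermediates are rounded, and each operation runs at exact precision — one last rounding, at four significant digits.
Sliding distance L = v·t = 0.1814 m/s × 1793 s = 325.3 m.
Hardness H = 0.9534 GPa = 9.534e+08 Pa.
Collected in SI base units: W = 2.125 N, H = 9.534e+08 Pa, K = 1.479e-04.
Archard volume V = K·W·L/H = 1.479e-04 · 2.125 · 325.3 / 9.534e+08 = 1.072e-10 m³.

value=1.072e-10 m^3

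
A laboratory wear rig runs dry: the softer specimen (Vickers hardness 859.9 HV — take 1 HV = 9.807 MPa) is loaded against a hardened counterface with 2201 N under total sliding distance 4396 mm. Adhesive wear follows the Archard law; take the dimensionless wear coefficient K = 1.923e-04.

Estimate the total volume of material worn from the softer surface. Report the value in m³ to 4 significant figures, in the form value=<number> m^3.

value=2.206e-10 m^3

Displayed values are rounded. Each operation carries full float precision, and rounded once at the end to 4 significant digits.
Convert: Path length L = 4396 mm = 4.396 m.
Convert: Hardness H = 859.9 HV × 9.807 MPa/HV = 8433 MPa = 8.433e+09 Pa.
Restated in SI base units: W = 2201 N, H = 8.433e+09 Pa, K = 1.923e-04.
Wear volume V = K·W·L/H = 1.923e-04 · 2201 · 4.396 / 8.433e+09 = 2.206e-10 m³.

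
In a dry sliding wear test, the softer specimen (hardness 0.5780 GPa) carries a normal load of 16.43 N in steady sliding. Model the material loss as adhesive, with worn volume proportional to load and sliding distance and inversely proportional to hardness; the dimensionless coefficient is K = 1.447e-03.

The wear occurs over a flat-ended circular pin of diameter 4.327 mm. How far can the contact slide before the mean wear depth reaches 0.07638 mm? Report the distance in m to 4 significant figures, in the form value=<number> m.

The intermediates are printed rounded, and every step maintains exact precision, and a lone final rounding, at 4 significant digits.
Convert: Hardness H = 0.5780 GPa = 5.780e+08 Pa.
Convert: Pin diameter d = 4.327 mm = 0.004327 m. Contact area A = π·d²/4 = π·(0.004327 m)²/4 = 1.470e-05 m².
Convert: Depth limit h_lim = 0.07638 mm = 7.638e-05 m.
As SI base values: W = 16.43 N, H = 5.780e+08 Pa, K = 1.447e-03.
Wearable volume V_lim = h_lim·A = 7.638e-05 · 1.470e-05 = 1.123e-09 m³.
Sliding life L = V_lim·H/(K·W) = 1.123e-09 · 5.780e+08 / (1.447e-03 · 16.43) = 27.31 m.

value=27.31 m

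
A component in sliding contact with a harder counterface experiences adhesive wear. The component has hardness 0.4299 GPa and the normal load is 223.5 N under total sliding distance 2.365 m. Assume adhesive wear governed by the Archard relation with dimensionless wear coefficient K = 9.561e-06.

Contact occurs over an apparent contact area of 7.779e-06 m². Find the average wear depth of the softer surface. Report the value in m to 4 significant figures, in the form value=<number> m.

Printed values are rounded. The computation holds exact precision — one final rounding to four significant figures.
Convert: Hardness H = 0.4299 GPa = 4.299e+08 Pa.
Expressed in SI base units: W = 223.5 N, H = 4.299e+08 Pa, K = 9.561e-06.
Volume removed: V = K·W·L/H = 9.561e-06 · 223.5 · 2.365 / 4.299e+08 = 1.176e-11 m³.
Average depth h = V/A = 1.176e-11 / 7.779e-06 = 1.511e-06 m.

value=1.511e-06 m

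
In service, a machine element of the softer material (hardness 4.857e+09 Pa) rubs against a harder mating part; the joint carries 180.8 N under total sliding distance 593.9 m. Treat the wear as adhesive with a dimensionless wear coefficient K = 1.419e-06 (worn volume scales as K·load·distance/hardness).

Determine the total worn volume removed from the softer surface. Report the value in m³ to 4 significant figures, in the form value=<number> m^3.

Intermediate values are printed rounded, and the computation maintains full precision — rounded once at the end, at four significant figures.
Collected in SI base units: W = 180.8 N, H = 4.857e+09 Pa, K = 1.419e-06.
The Archard volume V = K·W·L/H = 1.419e-06 · 180.8 · 593.9 / 4.857e+09 = 3.137e-11 m³.

value=3.137e-11 m^3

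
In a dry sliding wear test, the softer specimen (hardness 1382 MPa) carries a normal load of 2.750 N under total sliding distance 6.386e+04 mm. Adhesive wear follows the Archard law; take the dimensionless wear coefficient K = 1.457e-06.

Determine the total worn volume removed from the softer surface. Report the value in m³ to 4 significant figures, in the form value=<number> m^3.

value=1.851e-13 m^3

Shown intermediates are rounded; every step carries full float precision. Rounded just once, at four significant digits.
Convert: The distance L = 6.386e+04 mm = 63.86 m.
Convert: Hardness H = 1382 MPa = 1.382e+09 Pa.
In SI base units, W = 2.750 N, H = 1.382e+09 Pa, K = 1.457e-06.
Archard relation: V = K·W·L/H = 1.457e-06 · 2.750 · 63.86 / 1.382e+09 = 1.851e-13 m³.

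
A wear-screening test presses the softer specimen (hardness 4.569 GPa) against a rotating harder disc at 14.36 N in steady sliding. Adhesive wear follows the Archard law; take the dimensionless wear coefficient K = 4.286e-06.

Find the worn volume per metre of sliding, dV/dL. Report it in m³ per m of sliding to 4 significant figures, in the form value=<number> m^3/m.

value=1.347e-14 m^3/m

The intermediates appear rounded; every step holds exact precision; rounded just once: four significant digits.
Hardness H = 4.569 GPa = 4.569e+09 Pa.
Restated in SI base units: W = 14.36 N, H = 4.569e+09 Pa, K = 4.286e-06.
Sliding wear rate dV/dL = K·W/H (independent of L): 4.286e-06 · 14.36 / 4.569e+09 = 1.347e-14 m³/m.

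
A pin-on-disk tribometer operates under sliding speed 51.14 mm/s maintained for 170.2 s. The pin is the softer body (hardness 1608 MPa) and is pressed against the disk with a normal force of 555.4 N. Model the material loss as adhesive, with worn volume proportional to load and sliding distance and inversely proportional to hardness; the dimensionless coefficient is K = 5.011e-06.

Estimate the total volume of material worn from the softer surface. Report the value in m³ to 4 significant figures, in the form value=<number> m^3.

value=1.506e-11 m^3

Intermediate values are printed rounded, and the algebra holds full precision, and one final rounding: four significant figures.
Sliding speed v = 51.14 mm/s = 0.05114 m/s. Sliding distance L = v·t = 0.05114 m/s × 170.2 s = 8.704 m.
Hardness H = 1608 MPa = 1.608e+09 Pa.
Expressed in SI base units: W = 555.4 N, H = 1.608e+09 Pa, K = 5.011e-06.
Wear volume V = K·W·L/H = 5.011e-06 · 555.4 · 8.704 / 1.608e+09 = 1.506e-11 m³.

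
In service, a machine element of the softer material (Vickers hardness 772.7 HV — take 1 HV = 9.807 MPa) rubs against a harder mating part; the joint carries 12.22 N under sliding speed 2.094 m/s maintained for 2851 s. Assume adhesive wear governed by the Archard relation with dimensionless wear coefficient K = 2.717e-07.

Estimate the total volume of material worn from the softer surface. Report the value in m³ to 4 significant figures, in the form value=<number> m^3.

Every step holds exact precision, and the intermediates appear rounded; a lone final rounding, at 4 significant figures.
Convert: Total distance L = v·t = 2.094 m/s × 2851 s = 5970 m.
Convert: Hardness H = 772.7 HV × 9.807 MPa/HV = 7578 MPa = 7.578e+09 Pa.
As SI base values: W = 12.22 N, H = 7.578e+09 Pa, K = 2.717e-07.
Wear volume V = K·W·L/H = 2.717e-07 · 12.22 · 5970 / 7.578e+09 = 2.616e-12 m³.

value=2.616e-12 m^3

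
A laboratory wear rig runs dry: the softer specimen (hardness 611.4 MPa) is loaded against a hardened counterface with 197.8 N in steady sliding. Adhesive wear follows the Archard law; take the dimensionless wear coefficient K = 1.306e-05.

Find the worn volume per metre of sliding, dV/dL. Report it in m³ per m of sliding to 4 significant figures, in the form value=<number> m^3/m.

All working math carries full precision, and the intermediates are displayed rounded; a lone final rounding, at four significant digits.
Hardness H = 611.4 MPa = 6.114e+08 Pa.
Expressed in SI base units: W = 197.8 N, H = 6.114e+08 Pa, K = 1.306e-05.
Volumetric rate dV/dL = K·W/H, so: 1.306e-05 · 197.8 / 6.114e+08 = 4.225e-12 m³/m.

value=4.225e-12 m^3/m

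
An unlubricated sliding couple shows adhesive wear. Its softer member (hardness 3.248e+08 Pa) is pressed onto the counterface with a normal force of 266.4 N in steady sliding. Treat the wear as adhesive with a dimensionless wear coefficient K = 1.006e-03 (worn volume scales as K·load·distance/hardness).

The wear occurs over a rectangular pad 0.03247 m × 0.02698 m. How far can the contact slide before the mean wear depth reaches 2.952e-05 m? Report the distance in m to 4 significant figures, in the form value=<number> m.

All arithmetic keeps exact precision. Intermediates are printed rounded, and one final rounding, at 4 significant digits.
Contact area A = 0.03247 m × 0.02698 m = 8.760e-04 m².
Restated in SI base units: W = 266.4 N, H = 3.248e+08 Pa, K = 1.006e-03.
Permissible volume V_lim = h_lim·A = 2.952e-05 · 8.760e-04 = 2.586e-08 m³.
Inverting, life L = V_lim·H/(K·W) = 2.586e-08 · 3.248e+08 / (1.006e-03 · 266.4) = 31.34 m.

value=31.34 m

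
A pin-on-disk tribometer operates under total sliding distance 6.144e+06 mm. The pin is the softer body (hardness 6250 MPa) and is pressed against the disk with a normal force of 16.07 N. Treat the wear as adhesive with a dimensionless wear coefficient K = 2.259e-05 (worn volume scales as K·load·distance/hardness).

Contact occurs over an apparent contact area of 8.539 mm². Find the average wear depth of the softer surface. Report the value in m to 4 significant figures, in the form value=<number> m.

value=4.179e-05 m

Intermediates are displayed rounded — the computation keeps exact precision, and rounded just once: four significant figures.
Convert: Path length L = 6.144e+06 mm = 6144 m.
Convert: Hardness H = 6250 MPa = 6.250e+09 Pa.
Convert: Contact area A = 8.539 mm² = 8.539e-06 m².
In SI base units, W = 16.07 N, H = 6.250e+09 Pa, K = 2.259e-05.
Wear volume V = K·W·L/H = 2.259e-05 · 16.07 · 6144 / 6.250e+09 = 3.569e-10 m³.
Mean wear depth h = V/A = 3.569e-10 / 8.539e-06 = 4.179e-05 m.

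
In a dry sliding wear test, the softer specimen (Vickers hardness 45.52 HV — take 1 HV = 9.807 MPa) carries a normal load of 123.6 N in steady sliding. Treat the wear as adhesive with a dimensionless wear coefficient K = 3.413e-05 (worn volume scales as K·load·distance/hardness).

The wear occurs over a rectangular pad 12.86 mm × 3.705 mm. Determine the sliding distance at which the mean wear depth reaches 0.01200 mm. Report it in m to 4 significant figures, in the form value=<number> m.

value=60.51 m

All arithmetic carries full precision. Intermediates are printed rounded. Rounded once at the end to four significant figures.
Convert: Hardness H = 45.52 HV × 9.807 MPa/HV = 446.4 MPa = 4.464e+08 Pa.
Convert: Pad sides 12.86 mm × 3.705 mm = 0.01286 m × 0.003705 m. Contact area A = 0.01286 m × 0.003705 m = 4.765e-05 m².
Convert: Depth limit h_lim = 0.01200 mm = 1.200e-05 m.
As SI base values: W = 123.6 N, H = 4.464e+08 Pa, K = 3.413e-05.
Permissible volume V_lim = h_lim·A = 1.200e-05 · 4.765e-05 = 5.718e-10 m³.
Life L = V_lim·H/(K·W) = 5.718e-10 · 4.464e+08 / (3.413e-05 · 123.6) = 60.51 m.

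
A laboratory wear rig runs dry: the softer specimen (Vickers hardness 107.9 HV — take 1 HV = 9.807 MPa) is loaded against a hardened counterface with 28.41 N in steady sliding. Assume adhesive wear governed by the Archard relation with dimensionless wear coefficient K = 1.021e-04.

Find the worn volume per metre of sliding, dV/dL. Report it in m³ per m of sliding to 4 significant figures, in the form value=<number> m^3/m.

value=2.741e-12 m^3/m

Displayed values are rounded; the computation carries full precision; one final rounding: 4 significant digits.
Convert: Hardness H = 107.9 HV × 9.807 MPa/HV = 1058 MPa = 1.058e+09 Pa.
Restated in SI base units: W = 28.41 N, H = 1.058e+09 Pa, K = 1.021e-04.
Rate of wear dV/dL = K·W/H, so: 1.021e-04 · 28.41 / 1.058e+09 = 2.741e-12 m³/m.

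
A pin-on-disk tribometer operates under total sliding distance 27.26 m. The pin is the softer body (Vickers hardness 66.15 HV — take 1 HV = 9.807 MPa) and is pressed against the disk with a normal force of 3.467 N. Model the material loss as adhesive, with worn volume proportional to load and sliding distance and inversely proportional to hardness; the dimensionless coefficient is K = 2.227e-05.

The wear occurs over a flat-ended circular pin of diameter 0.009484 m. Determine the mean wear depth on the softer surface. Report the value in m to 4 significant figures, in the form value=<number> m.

value=4.593e-08 m

The algebra runs at exact precision. Intermediates are displayed rounded; rounded once at the end: 4 significant figures.
Hardness H = 66.15 HV × 9.807 MPa/HV = 648.7 MPa = 6.487e+08 Pa.
Contact area A = π·d²/4 = π·(0.009484 m)²/4 = 7.064e-05 m².
Restated in SI base units: W = 3.467 N, H = 6.487e+08 Pa, K = 2.227e-05.
Apply Archard: V = K·W·L/H = 2.227e-05 · 3.467 · 27.26 / 6.487e+08 = 3.244e-12 m³.
Mean depth h = V/A = 3.244e-12 / 7.064e-05 = 4.593e-08 m.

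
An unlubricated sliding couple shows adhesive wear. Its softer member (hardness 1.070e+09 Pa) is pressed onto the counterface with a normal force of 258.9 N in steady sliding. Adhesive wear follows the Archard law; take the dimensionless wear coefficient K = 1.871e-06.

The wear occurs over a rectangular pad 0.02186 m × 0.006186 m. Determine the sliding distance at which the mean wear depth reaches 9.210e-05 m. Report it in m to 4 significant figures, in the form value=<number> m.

value=2.751e+04 m

Quoted intermediates are rounded; the computation holds full float precision, and rounded just once, at 4 significant figures.
Contact area A = 0.02186 m × 0.006186 m = 1.352e-04 m².
In SI base units, W = 258.9 N, H = 1.070e+09 Pa, K = 1.871e-06.
Allowed volume V_lim = h_lim·A = 9.210e-05 · 1.352e-04 = 1.245e-08 m³.
Thus life L = V_lim·H/(K·W) = 1.245e-08 · 1.070e+09 / (1.871e-06 · 258.9) = 2.751e+04 m.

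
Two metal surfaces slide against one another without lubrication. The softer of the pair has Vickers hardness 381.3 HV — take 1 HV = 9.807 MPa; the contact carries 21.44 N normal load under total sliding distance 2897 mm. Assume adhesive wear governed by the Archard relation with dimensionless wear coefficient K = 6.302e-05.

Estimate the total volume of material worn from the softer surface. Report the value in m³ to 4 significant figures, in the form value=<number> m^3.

value=1.047e-12 m^3

Intermediates appear rounded — the algebra maintains full float precision — a lone final rounding, at 4 significant figures.
Path length L = 2897 mm = 2.897 m.
Hardness H = 381.3 HV × 9.807 MPa/HV = 3739 MPa = 3.739e+09 Pa.
Expressed in SI base units: W = 21.44 N, H = 3.739e+09 Pa, K = 6.302e-05.
Archard relation: V = K·W·L/H = 6.302e-05 · 21.44 · 2.897 / 3.739e+09 = 1.047e-12 m³.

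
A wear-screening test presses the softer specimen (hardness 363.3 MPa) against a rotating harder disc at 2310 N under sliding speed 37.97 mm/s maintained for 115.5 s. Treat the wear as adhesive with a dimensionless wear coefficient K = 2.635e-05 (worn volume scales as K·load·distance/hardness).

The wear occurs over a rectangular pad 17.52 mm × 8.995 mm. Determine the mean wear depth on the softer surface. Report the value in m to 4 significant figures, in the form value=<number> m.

value=4.662e-06 m

Every step keeps full precision. The intermediates are printed rounded; a lone final rounding: 4 significant digits.
Sliding speed v = 37.97 mm/s = 0.03797 m/s. Distance L = v·t = 0.03797 m/s × 115.5 s = 4.386 m.
Hardness H = 363.3 MPa = 3.633e+08 Pa.
Pad sides 17.52 mm × 8.995 mm = 0.01752 m × 0.008995 m. Contact area A = 0.01752 m × 0.008995 m = 1.576e-04 m².
Restated in SI base units: W = 2310 N, H = 3.633e+08 Pa, K = 2.635e-05.
Worn volume V = K·W·L/H = 2.635e-05 · 2310 · 4.386 / 3.633e+08 = 7.348e-10 m³.
Average depth h = V/A = 7.348e-10 / 1.576e-04 = 4.662e-06 m.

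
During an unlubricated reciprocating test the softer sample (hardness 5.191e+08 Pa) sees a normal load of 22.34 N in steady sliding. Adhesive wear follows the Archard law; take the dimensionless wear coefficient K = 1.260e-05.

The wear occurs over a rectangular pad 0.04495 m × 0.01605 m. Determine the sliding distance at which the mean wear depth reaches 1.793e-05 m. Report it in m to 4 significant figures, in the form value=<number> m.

Intermediates are shown rounded, and all working math keeps full precision, and a lone final rounding to four significant figures.
Contact area A = 0.04495 m × 0.01605 m = 7.214e-04 m².
In SI base units: W = 22.34 N, H = 5.191e+08 Pa, K = 1.260e-05.
Allowed volume V_lim = h_lim·A = 1.793e-05 · 7.214e-04 = 1.294e-08 m³.
Sliding life L = V_lim·H/(K·W) = 1.294e-08 · 5.191e+08 / (1.260e-05 · 22.34) = 2.386e+04 m.

value=2.386e+04 m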